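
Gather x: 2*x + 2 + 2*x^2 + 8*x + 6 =2*x^2 + 10*x + 8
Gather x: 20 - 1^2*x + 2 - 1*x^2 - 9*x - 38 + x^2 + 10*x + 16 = 0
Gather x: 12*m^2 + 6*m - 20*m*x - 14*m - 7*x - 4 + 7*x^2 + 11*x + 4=12*m^2 - 8*m + 7*x^2 + x*(4 - 20*m)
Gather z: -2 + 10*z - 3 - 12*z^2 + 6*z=-12*z^2 + 16*z - 5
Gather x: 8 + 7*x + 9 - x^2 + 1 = -x^2 + 7*x + 18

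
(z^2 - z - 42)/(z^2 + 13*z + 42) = (z - 7)/(z + 7)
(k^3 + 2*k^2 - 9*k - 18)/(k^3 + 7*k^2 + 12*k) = (k^2 - k - 6)/(k*(k + 4))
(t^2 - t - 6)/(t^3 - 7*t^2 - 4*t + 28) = (t - 3)/(t^2 - 9*t + 14)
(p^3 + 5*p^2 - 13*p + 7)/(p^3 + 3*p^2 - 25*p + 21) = (p - 1)/(p - 3)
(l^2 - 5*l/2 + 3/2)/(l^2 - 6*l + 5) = (l - 3/2)/(l - 5)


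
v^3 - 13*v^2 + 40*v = v*(v - 8)*(v - 5)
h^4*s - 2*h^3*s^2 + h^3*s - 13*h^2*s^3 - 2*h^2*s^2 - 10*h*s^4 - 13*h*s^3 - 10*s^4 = (h - 5*s)*(h + s)*(h + 2*s)*(h*s + s)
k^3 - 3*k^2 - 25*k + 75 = (k - 5)*(k - 3)*(k + 5)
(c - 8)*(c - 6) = c^2 - 14*c + 48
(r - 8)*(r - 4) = r^2 - 12*r + 32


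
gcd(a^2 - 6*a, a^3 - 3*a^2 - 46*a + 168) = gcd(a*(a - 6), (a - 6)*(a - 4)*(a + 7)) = a - 6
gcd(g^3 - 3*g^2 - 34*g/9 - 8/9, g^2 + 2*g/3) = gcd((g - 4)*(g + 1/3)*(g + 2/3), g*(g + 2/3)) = g + 2/3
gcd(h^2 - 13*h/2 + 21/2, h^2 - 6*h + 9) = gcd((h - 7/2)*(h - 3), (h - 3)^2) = h - 3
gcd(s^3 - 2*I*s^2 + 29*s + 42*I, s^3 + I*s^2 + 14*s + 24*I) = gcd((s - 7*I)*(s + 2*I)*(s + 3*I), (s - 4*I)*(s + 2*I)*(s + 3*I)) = s^2 + 5*I*s - 6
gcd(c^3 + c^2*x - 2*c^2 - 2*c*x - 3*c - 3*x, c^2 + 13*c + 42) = 1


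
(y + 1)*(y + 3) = y^2 + 4*y + 3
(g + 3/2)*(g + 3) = g^2 + 9*g/2 + 9/2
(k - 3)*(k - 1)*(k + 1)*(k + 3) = k^4 - 10*k^2 + 9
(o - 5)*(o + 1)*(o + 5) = o^3 + o^2 - 25*o - 25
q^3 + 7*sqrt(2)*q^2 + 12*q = q*(q + sqrt(2))*(q + 6*sqrt(2))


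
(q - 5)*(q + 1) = q^2 - 4*q - 5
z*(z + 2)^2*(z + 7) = z^4 + 11*z^3 + 32*z^2 + 28*z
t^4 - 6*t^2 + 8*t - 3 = (t - 1)^3*(t + 3)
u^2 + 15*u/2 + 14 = (u + 7/2)*(u + 4)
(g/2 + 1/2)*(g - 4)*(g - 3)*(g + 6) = g^4/2 - 31*g^2/2 + 21*g + 36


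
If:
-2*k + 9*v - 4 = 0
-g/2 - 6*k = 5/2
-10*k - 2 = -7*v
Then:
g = -125/19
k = 5/38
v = 9/19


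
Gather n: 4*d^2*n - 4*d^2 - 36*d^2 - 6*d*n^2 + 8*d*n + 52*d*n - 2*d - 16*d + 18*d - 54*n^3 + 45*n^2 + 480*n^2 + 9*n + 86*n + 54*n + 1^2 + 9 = -40*d^2 - 54*n^3 + n^2*(525 - 6*d) + n*(4*d^2 + 60*d + 149) + 10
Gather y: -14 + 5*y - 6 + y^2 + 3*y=y^2 + 8*y - 20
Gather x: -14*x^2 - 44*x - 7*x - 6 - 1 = -14*x^2 - 51*x - 7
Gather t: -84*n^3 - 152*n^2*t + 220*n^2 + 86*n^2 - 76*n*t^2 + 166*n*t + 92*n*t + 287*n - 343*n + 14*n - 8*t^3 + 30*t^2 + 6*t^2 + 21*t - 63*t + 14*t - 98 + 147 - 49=-84*n^3 + 306*n^2 - 42*n - 8*t^3 + t^2*(36 - 76*n) + t*(-152*n^2 + 258*n - 28)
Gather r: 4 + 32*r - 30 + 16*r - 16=48*r - 42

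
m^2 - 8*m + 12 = (m - 6)*(m - 2)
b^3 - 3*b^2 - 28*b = b*(b - 7)*(b + 4)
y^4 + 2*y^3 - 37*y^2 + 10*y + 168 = (y - 4)*(y - 3)*(y + 2)*(y + 7)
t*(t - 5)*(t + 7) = t^3 + 2*t^2 - 35*t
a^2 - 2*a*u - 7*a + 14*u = (a - 7)*(a - 2*u)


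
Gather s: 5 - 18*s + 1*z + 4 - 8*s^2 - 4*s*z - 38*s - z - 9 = -8*s^2 + s*(-4*z - 56)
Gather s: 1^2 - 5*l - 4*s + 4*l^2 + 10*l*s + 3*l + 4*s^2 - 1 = 4*l^2 - 2*l + 4*s^2 + s*(10*l - 4)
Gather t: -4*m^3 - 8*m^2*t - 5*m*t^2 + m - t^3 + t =-4*m^3 - 5*m*t^2 + m - t^3 + t*(1 - 8*m^2)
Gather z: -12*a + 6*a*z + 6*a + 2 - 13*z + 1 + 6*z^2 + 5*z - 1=-6*a + 6*z^2 + z*(6*a - 8) + 2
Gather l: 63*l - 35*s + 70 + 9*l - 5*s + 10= 72*l - 40*s + 80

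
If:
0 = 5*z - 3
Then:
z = 3/5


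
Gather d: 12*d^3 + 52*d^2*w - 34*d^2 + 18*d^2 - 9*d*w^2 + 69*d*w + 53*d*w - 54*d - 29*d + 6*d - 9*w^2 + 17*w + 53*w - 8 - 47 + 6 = 12*d^3 + d^2*(52*w - 16) + d*(-9*w^2 + 122*w - 77) - 9*w^2 + 70*w - 49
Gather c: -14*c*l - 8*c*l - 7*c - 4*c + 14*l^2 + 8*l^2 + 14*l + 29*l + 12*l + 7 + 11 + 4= c*(-22*l - 11) + 22*l^2 + 55*l + 22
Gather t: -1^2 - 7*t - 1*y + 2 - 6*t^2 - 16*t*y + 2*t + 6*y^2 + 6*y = -6*t^2 + t*(-16*y - 5) + 6*y^2 + 5*y + 1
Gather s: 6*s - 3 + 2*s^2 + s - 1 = 2*s^2 + 7*s - 4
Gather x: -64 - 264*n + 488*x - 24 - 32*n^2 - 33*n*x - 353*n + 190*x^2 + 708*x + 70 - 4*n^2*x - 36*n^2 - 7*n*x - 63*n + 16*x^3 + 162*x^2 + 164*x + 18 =-68*n^2 - 680*n + 16*x^3 + 352*x^2 + x*(-4*n^2 - 40*n + 1360)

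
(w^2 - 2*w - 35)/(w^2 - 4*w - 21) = (w + 5)/(w + 3)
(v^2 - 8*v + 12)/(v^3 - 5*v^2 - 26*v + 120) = (v - 2)/(v^2 + v - 20)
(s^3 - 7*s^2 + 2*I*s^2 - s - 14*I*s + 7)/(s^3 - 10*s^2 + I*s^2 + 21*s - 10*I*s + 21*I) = (s + I)/(s - 3)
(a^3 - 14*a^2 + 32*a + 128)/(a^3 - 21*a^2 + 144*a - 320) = (a + 2)/(a - 5)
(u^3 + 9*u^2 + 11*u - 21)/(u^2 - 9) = (u^2 + 6*u - 7)/(u - 3)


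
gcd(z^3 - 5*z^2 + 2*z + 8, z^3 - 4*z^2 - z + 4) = z^2 - 3*z - 4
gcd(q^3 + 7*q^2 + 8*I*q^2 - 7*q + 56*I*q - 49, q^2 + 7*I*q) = q + 7*I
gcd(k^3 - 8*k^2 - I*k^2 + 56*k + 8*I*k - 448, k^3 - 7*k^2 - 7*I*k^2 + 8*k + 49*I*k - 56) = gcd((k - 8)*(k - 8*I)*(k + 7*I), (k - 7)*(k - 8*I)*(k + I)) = k - 8*I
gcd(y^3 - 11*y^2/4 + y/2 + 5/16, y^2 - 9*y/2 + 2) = y - 1/2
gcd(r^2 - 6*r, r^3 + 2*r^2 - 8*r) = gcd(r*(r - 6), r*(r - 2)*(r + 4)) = r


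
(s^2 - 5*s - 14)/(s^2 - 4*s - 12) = (s - 7)/(s - 6)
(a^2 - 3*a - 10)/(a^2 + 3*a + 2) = (a - 5)/(a + 1)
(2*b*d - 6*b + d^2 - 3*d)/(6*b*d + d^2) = (2*b*d - 6*b + d^2 - 3*d)/(d*(6*b + d))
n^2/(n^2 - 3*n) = n/(n - 3)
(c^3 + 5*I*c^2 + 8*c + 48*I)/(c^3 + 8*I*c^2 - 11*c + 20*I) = (c^2 + I*c + 12)/(c^2 + 4*I*c + 5)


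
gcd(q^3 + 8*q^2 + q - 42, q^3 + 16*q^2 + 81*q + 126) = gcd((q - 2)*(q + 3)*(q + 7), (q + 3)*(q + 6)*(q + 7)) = q^2 + 10*q + 21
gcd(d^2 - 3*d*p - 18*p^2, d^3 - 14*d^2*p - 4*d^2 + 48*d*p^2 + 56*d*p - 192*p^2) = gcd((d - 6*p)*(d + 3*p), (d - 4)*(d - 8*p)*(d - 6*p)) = -d + 6*p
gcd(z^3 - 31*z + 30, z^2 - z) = z - 1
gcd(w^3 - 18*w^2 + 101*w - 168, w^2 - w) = 1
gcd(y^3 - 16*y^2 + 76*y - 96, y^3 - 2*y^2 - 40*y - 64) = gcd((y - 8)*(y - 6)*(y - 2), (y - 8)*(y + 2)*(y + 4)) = y - 8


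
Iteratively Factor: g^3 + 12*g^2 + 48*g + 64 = (g + 4)*(g^2 + 8*g + 16) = (g + 4)^2*(g + 4)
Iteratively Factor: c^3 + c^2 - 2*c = (c + 2)*(c^2 - c) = c*(c + 2)*(c - 1)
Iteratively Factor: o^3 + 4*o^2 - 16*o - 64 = (o - 4)*(o^2 + 8*o + 16) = (o - 4)*(o + 4)*(o + 4)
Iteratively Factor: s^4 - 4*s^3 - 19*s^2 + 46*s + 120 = (s - 5)*(s^3 + s^2 - 14*s - 24) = (s - 5)*(s - 4)*(s^2 + 5*s + 6) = (s - 5)*(s - 4)*(s + 3)*(s + 2)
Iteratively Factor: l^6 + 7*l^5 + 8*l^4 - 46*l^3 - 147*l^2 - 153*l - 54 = (l + 3)*(l^5 + 4*l^4 - 4*l^3 - 34*l^2 - 45*l - 18) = (l + 1)*(l + 3)*(l^4 + 3*l^3 - 7*l^2 - 27*l - 18) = (l - 3)*(l + 1)*(l + 3)*(l^3 + 6*l^2 + 11*l + 6) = (l - 3)*(l + 1)*(l + 3)^2*(l^2 + 3*l + 2) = (l - 3)*(l + 1)^2*(l + 3)^2*(l + 2)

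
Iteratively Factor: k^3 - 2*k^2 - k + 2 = (k - 1)*(k^2 - k - 2) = (k - 1)*(k + 1)*(k - 2)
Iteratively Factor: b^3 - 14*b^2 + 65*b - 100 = (b - 4)*(b^2 - 10*b + 25) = (b - 5)*(b - 4)*(b - 5)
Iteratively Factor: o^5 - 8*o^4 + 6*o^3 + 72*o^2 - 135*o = (o - 5)*(o^4 - 3*o^3 - 9*o^2 + 27*o) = (o - 5)*(o + 3)*(o^3 - 6*o^2 + 9*o) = o*(o - 5)*(o + 3)*(o^2 - 6*o + 9) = o*(o - 5)*(o - 3)*(o + 3)*(o - 3)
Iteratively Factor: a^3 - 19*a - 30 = (a + 2)*(a^2 - 2*a - 15) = (a - 5)*(a + 2)*(a + 3)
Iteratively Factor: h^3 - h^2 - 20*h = (h)*(h^2 - h - 20) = h*(h + 4)*(h - 5)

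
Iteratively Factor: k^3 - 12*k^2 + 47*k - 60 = (k - 3)*(k^2 - 9*k + 20) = (k - 5)*(k - 3)*(k - 4)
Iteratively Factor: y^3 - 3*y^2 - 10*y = (y + 2)*(y^2 - 5*y) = y*(y + 2)*(y - 5)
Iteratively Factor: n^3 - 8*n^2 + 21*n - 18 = (n - 2)*(n^2 - 6*n + 9) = (n - 3)*(n - 2)*(n - 3)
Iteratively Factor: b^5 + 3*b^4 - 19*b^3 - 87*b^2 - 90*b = (b + 3)*(b^4 - 19*b^2 - 30*b) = b*(b + 3)*(b^3 - 19*b - 30) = b*(b + 2)*(b + 3)*(b^2 - 2*b - 15) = b*(b - 5)*(b + 2)*(b + 3)*(b + 3)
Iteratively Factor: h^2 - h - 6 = (h - 3)*(h + 2)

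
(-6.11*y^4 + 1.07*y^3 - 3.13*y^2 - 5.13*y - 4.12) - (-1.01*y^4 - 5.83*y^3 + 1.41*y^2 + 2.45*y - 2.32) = -5.1*y^4 + 6.9*y^3 - 4.54*y^2 - 7.58*y - 1.8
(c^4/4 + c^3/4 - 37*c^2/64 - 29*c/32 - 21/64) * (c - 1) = c^5/4 - 53*c^3/64 - 21*c^2/64 + 37*c/64 + 21/64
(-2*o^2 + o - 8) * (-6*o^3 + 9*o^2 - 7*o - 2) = 12*o^5 - 24*o^4 + 71*o^3 - 75*o^2 + 54*o + 16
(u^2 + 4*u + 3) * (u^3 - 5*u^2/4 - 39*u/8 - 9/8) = u^5 + 11*u^4/4 - 55*u^3/8 - 195*u^2/8 - 153*u/8 - 27/8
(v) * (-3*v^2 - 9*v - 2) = -3*v^3 - 9*v^2 - 2*v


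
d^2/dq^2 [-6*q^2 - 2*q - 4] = -12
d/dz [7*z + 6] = 7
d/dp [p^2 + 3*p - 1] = 2*p + 3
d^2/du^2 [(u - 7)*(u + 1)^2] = 6*u - 10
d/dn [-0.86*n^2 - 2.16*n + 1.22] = -1.72*n - 2.16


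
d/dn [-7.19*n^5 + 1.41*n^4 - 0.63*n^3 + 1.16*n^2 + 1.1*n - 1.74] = -35.95*n^4 + 5.64*n^3 - 1.89*n^2 + 2.32*n + 1.1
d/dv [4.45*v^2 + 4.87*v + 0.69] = 8.9*v + 4.87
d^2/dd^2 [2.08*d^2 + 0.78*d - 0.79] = 4.16000000000000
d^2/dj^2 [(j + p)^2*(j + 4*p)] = 6*j + 12*p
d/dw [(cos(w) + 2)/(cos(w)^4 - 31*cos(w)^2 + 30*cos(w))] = (3*(1 - cos(2*w))^2/4 - 118*cos(w) - 25*cos(2*w)/2 + 2*cos(3*w) + 89/2)*sin(w)/((cos(w)^3 - 31*cos(w) + 30)^2*cos(w)^2)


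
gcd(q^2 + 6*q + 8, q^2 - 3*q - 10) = q + 2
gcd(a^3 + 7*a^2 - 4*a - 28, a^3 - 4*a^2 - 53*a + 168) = a + 7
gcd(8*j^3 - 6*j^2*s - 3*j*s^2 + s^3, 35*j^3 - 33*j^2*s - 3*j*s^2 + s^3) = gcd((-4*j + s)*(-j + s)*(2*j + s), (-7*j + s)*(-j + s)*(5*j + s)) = -j + s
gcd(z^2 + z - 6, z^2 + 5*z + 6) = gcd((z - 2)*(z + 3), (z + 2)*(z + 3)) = z + 3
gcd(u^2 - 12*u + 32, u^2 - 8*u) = u - 8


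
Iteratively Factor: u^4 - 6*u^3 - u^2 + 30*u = (u + 2)*(u^3 - 8*u^2 + 15*u) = u*(u + 2)*(u^2 - 8*u + 15) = u*(u - 3)*(u + 2)*(u - 5)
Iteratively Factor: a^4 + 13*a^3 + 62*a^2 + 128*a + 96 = (a + 4)*(a^3 + 9*a^2 + 26*a + 24) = (a + 3)*(a + 4)*(a^2 + 6*a + 8) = (a + 3)*(a + 4)^2*(a + 2)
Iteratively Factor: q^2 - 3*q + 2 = (q - 1)*(q - 2)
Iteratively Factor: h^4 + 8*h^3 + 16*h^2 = (h)*(h^3 + 8*h^2 + 16*h) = h*(h + 4)*(h^2 + 4*h) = h*(h + 4)^2*(h)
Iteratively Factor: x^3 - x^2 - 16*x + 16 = (x + 4)*(x^2 - 5*x + 4) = (x - 4)*(x + 4)*(x - 1)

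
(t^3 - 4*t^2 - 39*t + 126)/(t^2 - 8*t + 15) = (t^2 - t - 42)/(t - 5)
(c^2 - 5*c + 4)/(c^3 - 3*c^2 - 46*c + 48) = (c - 4)/(c^2 - 2*c - 48)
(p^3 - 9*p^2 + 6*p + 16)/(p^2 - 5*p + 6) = (p^2 - 7*p - 8)/(p - 3)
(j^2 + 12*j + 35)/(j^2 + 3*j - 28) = (j + 5)/(j - 4)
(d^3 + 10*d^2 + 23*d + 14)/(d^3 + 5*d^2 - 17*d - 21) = (d + 2)/(d - 3)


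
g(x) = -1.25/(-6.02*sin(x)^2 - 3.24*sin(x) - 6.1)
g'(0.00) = -0.11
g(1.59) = 0.08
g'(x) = -1.25*(12.04*sin(x)*cos(x) + 3.24*cos(x))/(-6.02*sin(x)^2 - 3.24*sin(x) - 6.1)^2 = -(15.05*sin(x) + 4.05)*cos(x)/(6.02*sin(x)^2 + 3.24*sin(x) + 6.1)^2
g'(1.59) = 0.00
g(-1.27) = 0.15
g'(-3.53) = 0.13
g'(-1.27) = 0.04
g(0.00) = 0.20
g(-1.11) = 0.16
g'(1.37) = -0.02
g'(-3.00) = 0.06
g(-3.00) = 0.22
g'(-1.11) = 0.07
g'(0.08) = -0.13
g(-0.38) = 0.22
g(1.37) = 0.08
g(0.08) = 0.20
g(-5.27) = 0.09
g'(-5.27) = -0.05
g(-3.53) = 0.15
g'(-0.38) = 0.04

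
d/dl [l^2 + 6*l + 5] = 2*l + 6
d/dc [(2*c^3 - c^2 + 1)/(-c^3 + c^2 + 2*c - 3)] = (c^4 + 8*c^3 - 17*c^2 + 4*c - 2)/(c^6 - 2*c^5 - 3*c^4 + 10*c^3 - 2*c^2 - 12*c + 9)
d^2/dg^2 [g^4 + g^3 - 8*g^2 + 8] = 12*g^2 + 6*g - 16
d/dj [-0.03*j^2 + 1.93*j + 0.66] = 1.93 - 0.06*j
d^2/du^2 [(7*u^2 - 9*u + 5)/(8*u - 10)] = 75/(64*u^3 - 240*u^2 + 300*u - 125)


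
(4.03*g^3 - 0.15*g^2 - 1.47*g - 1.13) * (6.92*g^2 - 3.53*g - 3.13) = 27.8876*g^5 - 15.2639*g^4 - 22.2568*g^3 - 2.161*g^2 + 8.59*g + 3.5369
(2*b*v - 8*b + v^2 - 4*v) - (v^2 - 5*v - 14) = 2*b*v - 8*b + v + 14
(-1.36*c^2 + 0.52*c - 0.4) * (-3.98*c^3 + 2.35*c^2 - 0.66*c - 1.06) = 5.4128*c^5 - 5.2656*c^4 + 3.7116*c^3 + 0.1584*c^2 - 0.2872*c + 0.424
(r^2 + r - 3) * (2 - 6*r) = -6*r^3 - 4*r^2 + 20*r - 6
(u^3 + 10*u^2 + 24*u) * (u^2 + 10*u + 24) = u^5 + 20*u^4 + 148*u^3 + 480*u^2 + 576*u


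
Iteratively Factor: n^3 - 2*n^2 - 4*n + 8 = (n - 2)*(n^2 - 4) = (n - 2)*(n + 2)*(n - 2)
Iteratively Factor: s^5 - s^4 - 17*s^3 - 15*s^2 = (s)*(s^4 - s^3 - 17*s^2 - 15*s) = s*(s + 1)*(s^3 - 2*s^2 - 15*s) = s^2*(s + 1)*(s^2 - 2*s - 15) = s^2*(s - 5)*(s + 1)*(s + 3)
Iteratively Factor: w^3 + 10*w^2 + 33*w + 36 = (w + 3)*(w^2 + 7*w + 12) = (w + 3)^2*(w + 4)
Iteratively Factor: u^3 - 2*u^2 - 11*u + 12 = (u - 4)*(u^2 + 2*u - 3) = (u - 4)*(u + 3)*(u - 1)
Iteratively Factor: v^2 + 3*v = (v + 3)*(v)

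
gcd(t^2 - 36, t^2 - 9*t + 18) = t - 6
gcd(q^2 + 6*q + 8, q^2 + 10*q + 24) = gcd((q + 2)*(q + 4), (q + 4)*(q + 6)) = q + 4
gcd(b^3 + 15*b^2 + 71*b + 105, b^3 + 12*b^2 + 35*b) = b^2 + 12*b + 35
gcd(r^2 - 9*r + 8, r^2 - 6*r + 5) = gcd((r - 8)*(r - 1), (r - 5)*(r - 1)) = r - 1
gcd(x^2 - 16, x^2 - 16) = x^2 - 16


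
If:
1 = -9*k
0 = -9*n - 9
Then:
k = -1/9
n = -1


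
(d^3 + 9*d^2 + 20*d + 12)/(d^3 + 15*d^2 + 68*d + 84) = (d + 1)/(d + 7)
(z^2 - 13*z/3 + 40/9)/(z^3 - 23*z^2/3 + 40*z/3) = (z - 5/3)/(z*(z - 5))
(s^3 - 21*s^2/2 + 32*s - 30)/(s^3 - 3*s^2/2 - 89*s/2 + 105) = (s - 2)/(s + 7)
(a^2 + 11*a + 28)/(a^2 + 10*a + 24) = (a + 7)/(a + 6)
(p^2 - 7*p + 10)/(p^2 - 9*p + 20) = (p - 2)/(p - 4)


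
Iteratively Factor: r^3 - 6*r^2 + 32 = (r + 2)*(r^2 - 8*r + 16) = (r - 4)*(r + 2)*(r - 4)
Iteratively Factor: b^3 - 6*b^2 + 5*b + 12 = (b - 4)*(b^2 - 2*b - 3) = (b - 4)*(b + 1)*(b - 3)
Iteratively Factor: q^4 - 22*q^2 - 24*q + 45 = (q - 5)*(q^3 + 5*q^2 + 3*q - 9) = (q - 5)*(q + 3)*(q^2 + 2*q - 3) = (q - 5)*(q + 3)^2*(q - 1)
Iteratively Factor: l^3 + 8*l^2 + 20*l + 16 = (l + 2)*(l^2 + 6*l + 8) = (l + 2)*(l + 4)*(l + 2)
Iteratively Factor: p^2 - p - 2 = (p + 1)*(p - 2)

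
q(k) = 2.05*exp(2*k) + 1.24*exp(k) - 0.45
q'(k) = 4.1*exp(2*k) + 1.24*exp(k)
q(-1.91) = -0.22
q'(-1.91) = 0.27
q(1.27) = 29.96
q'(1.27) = 56.40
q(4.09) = 7389.78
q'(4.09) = 14706.38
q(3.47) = 2156.58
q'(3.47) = 4274.21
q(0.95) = 16.46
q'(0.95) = 30.62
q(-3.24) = -0.40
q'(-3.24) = 0.05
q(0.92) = 15.57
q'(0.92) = 28.93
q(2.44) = 283.62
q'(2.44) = 553.91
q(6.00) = 334147.12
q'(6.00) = 667794.90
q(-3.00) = -0.38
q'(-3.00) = 0.07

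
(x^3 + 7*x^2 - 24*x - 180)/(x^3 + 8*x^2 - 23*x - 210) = (x + 6)/(x + 7)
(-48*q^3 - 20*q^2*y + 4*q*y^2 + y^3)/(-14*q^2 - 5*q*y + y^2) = (-24*q^2 + 2*q*y + y^2)/(-7*q + y)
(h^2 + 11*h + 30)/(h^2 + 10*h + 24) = (h + 5)/(h + 4)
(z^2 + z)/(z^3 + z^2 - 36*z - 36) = z/(z^2 - 36)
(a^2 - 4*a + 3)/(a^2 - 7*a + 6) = (a - 3)/(a - 6)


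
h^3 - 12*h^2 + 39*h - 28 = (h - 7)*(h - 4)*(h - 1)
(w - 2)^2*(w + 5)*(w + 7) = w^4 + 8*w^3 - 9*w^2 - 92*w + 140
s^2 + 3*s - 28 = (s - 4)*(s + 7)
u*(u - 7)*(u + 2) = u^3 - 5*u^2 - 14*u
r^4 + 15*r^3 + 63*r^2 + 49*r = r*(r + 1)*(r + 7)^2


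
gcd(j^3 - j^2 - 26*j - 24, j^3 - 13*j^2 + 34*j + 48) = j^2 - 5*j - 6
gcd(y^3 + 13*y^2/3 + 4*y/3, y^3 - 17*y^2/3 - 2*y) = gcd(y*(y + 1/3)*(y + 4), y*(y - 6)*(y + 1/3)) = y^2 + y/3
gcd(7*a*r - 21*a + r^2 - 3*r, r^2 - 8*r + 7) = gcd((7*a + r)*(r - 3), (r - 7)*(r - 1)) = 1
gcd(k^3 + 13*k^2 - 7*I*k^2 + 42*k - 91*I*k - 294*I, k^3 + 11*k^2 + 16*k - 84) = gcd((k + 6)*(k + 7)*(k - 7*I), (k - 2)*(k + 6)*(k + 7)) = k^2 + 13*k + 42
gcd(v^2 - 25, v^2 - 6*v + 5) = v - 5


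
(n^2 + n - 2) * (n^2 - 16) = n^4 + n^3 - 18*n^2 - 16*n + 32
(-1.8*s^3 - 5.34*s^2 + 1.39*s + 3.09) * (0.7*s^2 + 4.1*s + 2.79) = -1.26*s^5 - 11.118*s^4 - 25.943*s^3 - 7.0366*s^2 + 16.5471*s + 8.6211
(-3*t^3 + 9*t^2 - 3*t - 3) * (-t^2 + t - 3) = 3*t^5 - 12*t^4 + 21*t^3 - 27*t^2 + 6*t + 9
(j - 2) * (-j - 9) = -j^2 - 7*j + 18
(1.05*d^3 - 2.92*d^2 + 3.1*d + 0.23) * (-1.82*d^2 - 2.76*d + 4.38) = -1.911*d^5 + 2.4164*d^4 + 7.0162*d^3 - 21.7642*d^2 + 12.9432*d + 1.0074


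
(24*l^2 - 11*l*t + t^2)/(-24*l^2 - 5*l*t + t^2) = (-3*l + t)/(3*l + t)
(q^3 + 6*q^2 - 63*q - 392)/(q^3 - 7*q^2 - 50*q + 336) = (q + 7)/(q - 6)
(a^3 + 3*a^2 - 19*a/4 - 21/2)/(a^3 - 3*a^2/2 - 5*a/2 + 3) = (a + 7/2)/(a - 1)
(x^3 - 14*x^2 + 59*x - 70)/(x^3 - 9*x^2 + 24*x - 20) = (x - 7)/(x - 2)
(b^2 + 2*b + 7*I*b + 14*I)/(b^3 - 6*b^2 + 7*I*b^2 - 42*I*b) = (b + 2)/(b*(b - 6))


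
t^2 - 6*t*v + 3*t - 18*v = (t + 3)*(t - 6*v)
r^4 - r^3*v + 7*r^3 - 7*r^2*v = r^2*(r + 7)*(r - v)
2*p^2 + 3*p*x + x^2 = (p + x)*(2*p + x)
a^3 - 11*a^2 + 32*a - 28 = (a - 7)*(a - 2)^2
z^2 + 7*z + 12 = (z + 3)*(z + 4)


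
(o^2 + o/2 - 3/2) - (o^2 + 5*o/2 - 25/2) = 11 - 2*o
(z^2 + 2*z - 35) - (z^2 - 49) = 2*z + 14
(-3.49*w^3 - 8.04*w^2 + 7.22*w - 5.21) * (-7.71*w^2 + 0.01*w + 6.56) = 26.9079*w^5 + 61.9535*w^4 - 78.641*w^3 - 12.5011*w^2 + 47.3111*w - 34.1776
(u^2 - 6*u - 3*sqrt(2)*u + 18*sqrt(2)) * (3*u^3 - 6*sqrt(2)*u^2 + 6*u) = 3*u^5 - 15*sqrt(2)*u^4 - 18*u^4 + 42*u^3 + 90*sqrt(2)*u^3 - 252*u^2 - 18*sqrt(2)*u^2 + 108*sqrt(2)*u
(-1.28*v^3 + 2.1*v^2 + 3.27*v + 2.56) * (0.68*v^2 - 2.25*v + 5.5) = -0.8704*v^5 + 4.308*v^4 - 9.5414*v^3 + 5.9333*v^2 + 12.225*v + 14.08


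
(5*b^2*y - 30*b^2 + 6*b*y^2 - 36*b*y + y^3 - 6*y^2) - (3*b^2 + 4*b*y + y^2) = 5*b^2*y - 33*b^2 + 6*b*y^2 - 40*b*y + y^3 - 7*y^2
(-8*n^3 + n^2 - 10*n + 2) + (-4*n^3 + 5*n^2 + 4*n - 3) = -12*n^3 + 6*n^2 - 6*n - 1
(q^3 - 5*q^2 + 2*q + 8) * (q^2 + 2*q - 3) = q^5 - 3*q^4 - 11*q^3 + 27*q^2 + 10*q - 24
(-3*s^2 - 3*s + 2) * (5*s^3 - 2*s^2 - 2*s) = -15*s^5 - 9*s^4 + 22*s^3 + 2*s^2 - 4*s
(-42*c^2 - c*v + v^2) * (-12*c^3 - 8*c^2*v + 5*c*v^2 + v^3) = 504*c^5 + 348*c^4*v - 214*c^3*v^2 - 55*c^2*v^3 + 4*c*v^4 + v^5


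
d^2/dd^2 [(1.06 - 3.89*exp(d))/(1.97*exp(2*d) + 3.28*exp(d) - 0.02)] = (-15.096701*exp(4*d) + 41.59064*exp(3*d) + 19.628292*exp(2*d) + 11.315776*exp(d) + 0.06798)*exp(d)/(7.645373*exp(6*d) + 38.188056*exp(5*d) + 63.34929*exp(4*d) + 34.51216*exp(3*d) - 0.64314*exp(2*d) + 0.003936*exp(d) - 8.0e-6)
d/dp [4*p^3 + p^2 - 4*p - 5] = 12*p^2 + 2*p - 4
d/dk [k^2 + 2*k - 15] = 2*k + 2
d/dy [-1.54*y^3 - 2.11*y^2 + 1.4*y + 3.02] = -4.62*y^2 - 4.22*y + 1.4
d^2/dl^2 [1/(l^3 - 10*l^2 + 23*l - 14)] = 2*((10 - 3*l)*(l^3 - 10*l^2 + 23*l - 14) + (3*l^2 - 20*l + 23)^2)/(l^3 - 10*l^2 + 23*l - 14)^3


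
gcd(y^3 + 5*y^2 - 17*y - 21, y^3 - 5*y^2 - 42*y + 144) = y - 3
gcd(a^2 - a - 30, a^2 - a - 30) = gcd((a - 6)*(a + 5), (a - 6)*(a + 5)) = a^2 - a - 30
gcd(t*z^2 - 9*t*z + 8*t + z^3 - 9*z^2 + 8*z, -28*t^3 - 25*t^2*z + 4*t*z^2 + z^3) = t + z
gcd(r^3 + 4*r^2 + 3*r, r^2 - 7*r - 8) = r + 1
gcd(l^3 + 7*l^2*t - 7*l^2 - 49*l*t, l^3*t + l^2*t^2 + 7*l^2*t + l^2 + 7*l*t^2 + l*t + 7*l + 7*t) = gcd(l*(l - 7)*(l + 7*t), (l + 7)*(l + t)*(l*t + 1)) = 1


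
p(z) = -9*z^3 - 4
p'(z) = -27*z^2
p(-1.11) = 8.31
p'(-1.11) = -33.27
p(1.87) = -62.85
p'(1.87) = -94.42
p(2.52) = -148.03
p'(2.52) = -171.46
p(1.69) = -47.44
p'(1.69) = -77.11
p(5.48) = -1485.10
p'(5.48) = -810.82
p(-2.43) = 125.14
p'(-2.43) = -159.43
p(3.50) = -389.88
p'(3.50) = -330.75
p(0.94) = -11.48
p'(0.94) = -23.86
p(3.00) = -247.00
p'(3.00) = -243.00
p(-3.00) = 239.00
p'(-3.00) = -243.00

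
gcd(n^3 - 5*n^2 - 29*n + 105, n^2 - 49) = n - 7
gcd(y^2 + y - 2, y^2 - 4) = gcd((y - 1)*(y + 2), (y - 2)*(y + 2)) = y + 2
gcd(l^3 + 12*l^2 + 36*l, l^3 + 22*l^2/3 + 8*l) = l^2 + 6*l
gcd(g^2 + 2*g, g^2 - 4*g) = g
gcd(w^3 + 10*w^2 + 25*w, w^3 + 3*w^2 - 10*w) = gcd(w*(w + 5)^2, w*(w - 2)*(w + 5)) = w^2 + 5*w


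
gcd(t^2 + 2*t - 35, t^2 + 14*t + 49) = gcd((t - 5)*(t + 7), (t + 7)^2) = t + 7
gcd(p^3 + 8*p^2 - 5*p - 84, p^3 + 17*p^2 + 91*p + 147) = p + 7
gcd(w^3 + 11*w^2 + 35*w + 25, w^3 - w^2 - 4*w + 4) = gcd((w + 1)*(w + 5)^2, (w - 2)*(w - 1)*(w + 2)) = 1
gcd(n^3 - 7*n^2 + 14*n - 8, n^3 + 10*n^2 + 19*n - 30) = n - 1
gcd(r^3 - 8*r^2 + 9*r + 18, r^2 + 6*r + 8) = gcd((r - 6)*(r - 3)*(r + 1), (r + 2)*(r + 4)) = 1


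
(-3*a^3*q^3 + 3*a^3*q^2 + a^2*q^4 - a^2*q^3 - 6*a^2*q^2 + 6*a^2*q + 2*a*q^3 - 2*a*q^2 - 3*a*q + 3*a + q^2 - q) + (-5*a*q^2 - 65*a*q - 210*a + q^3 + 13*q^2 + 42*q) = -3*a^3*q^3 + 3*a^3*q^2 + a^2*q^4 - a^2*q^3 - 6*a^2*q^2 + 6*a^2*q + 2*a*q^3 - 7*a*q^2 - 68*a*q - 207*a + q^3 + 14*q^2 + 41*q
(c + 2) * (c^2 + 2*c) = c^3 + 4*c^2 + 4*c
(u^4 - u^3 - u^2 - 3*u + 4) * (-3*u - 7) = -3*u^5 - 4*u^4 + 10*u^3 + 16*u^2 + 9*u - 28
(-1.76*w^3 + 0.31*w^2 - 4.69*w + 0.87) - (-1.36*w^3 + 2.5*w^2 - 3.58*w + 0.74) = -0.4*w^3 - 2.19*w^2 - 1.11*w + 0.13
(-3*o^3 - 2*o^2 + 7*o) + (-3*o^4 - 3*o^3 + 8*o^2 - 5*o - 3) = -3*o^4 - 6*o^3 + 6*o^2 + 2*o - 3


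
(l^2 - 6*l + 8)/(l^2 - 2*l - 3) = (-l^2 + 6*l - 8)/(-l^2 + 2*l + 3)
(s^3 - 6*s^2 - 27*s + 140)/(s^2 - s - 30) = (s^2 - 11*s + 28)/(s - 6)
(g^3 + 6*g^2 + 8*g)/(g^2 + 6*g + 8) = g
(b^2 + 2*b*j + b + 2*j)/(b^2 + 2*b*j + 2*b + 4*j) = (b + 1)/(b + 2)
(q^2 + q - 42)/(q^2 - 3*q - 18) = (q + 7)/(q + 3)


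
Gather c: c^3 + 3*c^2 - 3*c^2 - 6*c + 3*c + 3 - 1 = c^3 - 3*c + 2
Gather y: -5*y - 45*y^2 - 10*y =-45*y^2 - 15*y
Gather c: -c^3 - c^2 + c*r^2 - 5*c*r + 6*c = -c^3 - c^2 + c*(r^2 - 5*r + 6)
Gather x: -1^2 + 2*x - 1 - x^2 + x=-x^2 + 3*x - 2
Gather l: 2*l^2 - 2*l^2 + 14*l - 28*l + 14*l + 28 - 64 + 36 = 0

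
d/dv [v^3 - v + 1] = 3*v^2 - 1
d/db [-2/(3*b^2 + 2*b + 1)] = 4*(3*b + 1)/(3*b^2 + 2*b + 1)^2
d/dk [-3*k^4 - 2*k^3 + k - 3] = -12*k^3 - 6*k^2 + 1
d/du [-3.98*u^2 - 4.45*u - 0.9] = -7.96*u - 4.45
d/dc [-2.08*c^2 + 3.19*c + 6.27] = 3.19 - 4.16*c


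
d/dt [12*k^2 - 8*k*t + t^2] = -8*k + 2*t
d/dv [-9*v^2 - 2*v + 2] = -18*v - 2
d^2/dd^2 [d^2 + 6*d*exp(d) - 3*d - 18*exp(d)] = 6*d*exp(d) - 6*exp(d) + 2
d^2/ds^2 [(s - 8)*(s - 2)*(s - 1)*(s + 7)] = 12*s^2 - 24*s - 102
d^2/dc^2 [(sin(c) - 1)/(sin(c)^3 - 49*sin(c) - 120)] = (4*sin(c)^7 - 9*sin(c)^6 + 190*sin(c)^5 + 1670*sin(c)^4 - 1178*sin(c)^3 - 10015*sin(c)^2 + 21000*sin(c) + 16562)/(-sin(c)^3 + 49*sin(c) + 120)^3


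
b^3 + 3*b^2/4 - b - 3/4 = (b - 1)*(b + 3/4)*(b + 1)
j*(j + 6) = j^2 + 6*j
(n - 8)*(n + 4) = n^2 - 4*n - 32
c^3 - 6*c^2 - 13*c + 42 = (c - 7)*(c - 2)*(c + 3)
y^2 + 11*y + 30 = (y + 5)*(y + 6)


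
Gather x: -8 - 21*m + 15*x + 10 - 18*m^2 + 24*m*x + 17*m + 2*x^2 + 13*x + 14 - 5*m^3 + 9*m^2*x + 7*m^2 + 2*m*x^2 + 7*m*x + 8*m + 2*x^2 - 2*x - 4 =-5*m^3 - 11*m^2 + 4*m + x^2*(2*m + 4) + x*(9*m^2 + 31*m + 26) + 12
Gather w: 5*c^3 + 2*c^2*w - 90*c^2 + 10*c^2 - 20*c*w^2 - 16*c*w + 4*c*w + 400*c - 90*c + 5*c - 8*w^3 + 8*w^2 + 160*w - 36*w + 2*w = 5*c^3 - 80*c^2 + 315*c - 8*w^3 + w^2*(8 - 20*c) + w*(2*c^2 - 12*c + 126)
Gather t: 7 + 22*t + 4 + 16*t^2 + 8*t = 16*t^2 + 30*t + 11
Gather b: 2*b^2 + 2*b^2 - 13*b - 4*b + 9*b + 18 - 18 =4*b^2 - 8*b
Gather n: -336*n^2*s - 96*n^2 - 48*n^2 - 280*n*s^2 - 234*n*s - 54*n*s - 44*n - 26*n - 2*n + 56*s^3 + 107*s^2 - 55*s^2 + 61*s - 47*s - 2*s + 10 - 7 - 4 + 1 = n^2*(-336*s - 144) + n*(-280*s^2 - 288*s - 72) + 56*s^3 + 52*s^2 + 12*s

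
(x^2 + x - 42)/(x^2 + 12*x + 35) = (x - 6)/(x + 5)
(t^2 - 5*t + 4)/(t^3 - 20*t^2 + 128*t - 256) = (t - 1)/(t^2 - 16*t + 64)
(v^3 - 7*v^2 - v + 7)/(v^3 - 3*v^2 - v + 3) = (v - 7)/(v - 3)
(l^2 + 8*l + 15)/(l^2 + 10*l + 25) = (l + 3)/(l + 5)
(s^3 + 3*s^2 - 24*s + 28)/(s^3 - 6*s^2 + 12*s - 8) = (s + 7)/(s - 2)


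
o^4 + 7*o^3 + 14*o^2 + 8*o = o*(o + 1)*(o + 2)*(o + 4)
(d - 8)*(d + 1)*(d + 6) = d^3 - d^2 - 50*d - 48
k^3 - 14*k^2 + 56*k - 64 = (k - 8)*(k - 4)*(k - 2)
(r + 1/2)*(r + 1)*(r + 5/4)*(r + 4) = r^4 + 27*r^3/4 + 107*r^2/8 + 81*r/8 + 5/2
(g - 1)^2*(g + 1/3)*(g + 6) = g^4 + 13*g^3/3 - 29*g^2/3 + 7*g/3 + 2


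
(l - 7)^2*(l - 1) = l^3 - 15*l^2 + 63*l - 49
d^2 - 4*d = d*(d - 4)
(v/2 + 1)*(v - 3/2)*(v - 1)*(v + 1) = v^4/2 + v^3/4 - 2*v^2 - v/4 + 3/2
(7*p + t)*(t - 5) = 7*p*t - 35*p + t^2 - 5*t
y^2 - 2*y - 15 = (y - 5)*(y + 3)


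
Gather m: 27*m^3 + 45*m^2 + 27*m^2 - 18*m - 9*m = 27*m^3 + 72*m^2 - 27*m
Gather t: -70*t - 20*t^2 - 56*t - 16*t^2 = -36*t^2 - 126*t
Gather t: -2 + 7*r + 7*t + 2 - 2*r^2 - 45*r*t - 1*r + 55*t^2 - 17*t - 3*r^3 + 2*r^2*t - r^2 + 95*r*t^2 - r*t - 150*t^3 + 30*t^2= -3*r^3 - 3*r^2 + 6*r - 150*t^3 + t^2*(95*r + 85) + t*(2*r^2 - 46*r - 10)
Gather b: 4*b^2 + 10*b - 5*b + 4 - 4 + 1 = 4*b^2 + 5*b + 1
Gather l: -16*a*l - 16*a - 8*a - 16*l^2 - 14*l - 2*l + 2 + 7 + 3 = -24*a - 16*l^2 + l*(-16*a - 16) + 12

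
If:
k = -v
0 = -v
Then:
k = 0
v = 0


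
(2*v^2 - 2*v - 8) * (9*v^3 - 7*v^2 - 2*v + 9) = 18*v^5 - 32*v^4 - 62*v^3 + 78*v^2 - 2*v - 72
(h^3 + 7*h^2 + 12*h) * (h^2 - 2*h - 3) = h^5 + 5*h^4 - 5*h^3 - 45*h^2 - 36*h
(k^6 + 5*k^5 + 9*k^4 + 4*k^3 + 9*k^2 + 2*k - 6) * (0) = 0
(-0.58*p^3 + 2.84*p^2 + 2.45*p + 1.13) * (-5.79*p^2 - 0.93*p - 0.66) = 3.3582*p^5 - 15.9042*p^4 - 16.4439*p^3 - 10.6956*p^2 - 2.6679*p - 0.7458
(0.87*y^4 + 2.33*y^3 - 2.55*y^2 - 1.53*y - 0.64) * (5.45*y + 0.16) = 4.7415*y^5 + 12.8377*y^4 - 13.5247*y^3 - 8.7465*y^2 - 3.7328*y - 0.1024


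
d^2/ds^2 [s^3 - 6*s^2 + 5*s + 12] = 6*s - 12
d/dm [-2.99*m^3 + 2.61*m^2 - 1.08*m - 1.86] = -8.97*m^2 + 5.22*m - 1.08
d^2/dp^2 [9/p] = 18/p^3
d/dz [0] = 0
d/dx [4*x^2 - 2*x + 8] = 8*x - 2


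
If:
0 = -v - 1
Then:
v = -1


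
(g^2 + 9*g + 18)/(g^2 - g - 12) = (g + 6)/(g - 4)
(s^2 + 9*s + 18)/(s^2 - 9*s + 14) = (s^2 + 9*s + 18)/(s^2 - 9*s + 14)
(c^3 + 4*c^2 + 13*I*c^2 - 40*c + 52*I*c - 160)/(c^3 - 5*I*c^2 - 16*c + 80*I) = (c^2 + 13*I*c - 40)/(c^2 - c*(4 + 5*I) + 20*I)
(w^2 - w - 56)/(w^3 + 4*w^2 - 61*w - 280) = 1/(w + 5)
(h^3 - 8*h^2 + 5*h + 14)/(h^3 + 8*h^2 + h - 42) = (h^2 - 6*h - 7)/(h^2 + 10*h + 21)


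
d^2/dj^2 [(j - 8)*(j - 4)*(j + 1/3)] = 6*j - 70/3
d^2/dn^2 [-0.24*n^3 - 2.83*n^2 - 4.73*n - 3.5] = -1.44*n - 5.66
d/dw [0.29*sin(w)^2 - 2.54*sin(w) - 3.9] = (0.58*sin(w) - 2.54)*cos(w)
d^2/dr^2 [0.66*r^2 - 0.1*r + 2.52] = 1.32000000000000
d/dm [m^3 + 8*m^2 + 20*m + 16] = 3*m^2 + 16*m + 20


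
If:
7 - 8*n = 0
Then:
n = 7/8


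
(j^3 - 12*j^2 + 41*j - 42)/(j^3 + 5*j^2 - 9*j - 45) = (j^2 - 9*j + 14)/(j^2 + 8*j + 15)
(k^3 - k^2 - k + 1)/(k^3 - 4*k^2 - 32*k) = (-k^3 + k^2 + k - 1)/(k*(-k^2 + 4*k + 32))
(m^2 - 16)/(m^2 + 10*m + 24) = (m - 4)/(m + 6)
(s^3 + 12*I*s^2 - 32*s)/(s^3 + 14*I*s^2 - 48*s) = (s + 4*I)/(s + 6*I)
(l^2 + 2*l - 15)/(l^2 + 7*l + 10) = (l - 3)/(l + 2)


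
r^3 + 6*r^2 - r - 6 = (r - 1)*(r + 1)*(r + 6)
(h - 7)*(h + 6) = h^2 - h - 42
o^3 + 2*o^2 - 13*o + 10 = (o - 2)*(o - 1)*(o + 5)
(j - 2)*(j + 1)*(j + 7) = j^3 + 6*j^2 - 9*j - 14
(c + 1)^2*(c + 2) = c^3 + 4*c^2 + 5*c + 2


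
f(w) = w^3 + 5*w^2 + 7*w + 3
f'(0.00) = 7.00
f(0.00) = 3.00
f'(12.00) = 559.00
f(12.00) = 2535.00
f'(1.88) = 36.40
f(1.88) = 40.48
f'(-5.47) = 42.06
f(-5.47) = -49.35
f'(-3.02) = 4.16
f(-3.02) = -0.08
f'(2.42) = 48.77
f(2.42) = 63.39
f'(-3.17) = 5.45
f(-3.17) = -0.80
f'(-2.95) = 3.61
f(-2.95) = 0.19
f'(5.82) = 166.82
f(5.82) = 410.24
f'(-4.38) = 20.75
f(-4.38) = -15.77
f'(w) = 3*w^2 + 10*w + 7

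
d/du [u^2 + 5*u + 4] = 2*u + 5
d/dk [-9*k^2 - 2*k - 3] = -18*k - 2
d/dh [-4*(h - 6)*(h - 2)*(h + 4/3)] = -12*h^2 + 160*h/3 - 16/3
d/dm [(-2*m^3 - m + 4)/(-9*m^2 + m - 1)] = (-(18*m - 1)*(2*m^3 + m - 4) + (6*m^2 + 1)*(9*m^2 - m + 1))/(9*m^2 - m + 1)^2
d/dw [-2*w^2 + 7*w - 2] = 7 - 4*w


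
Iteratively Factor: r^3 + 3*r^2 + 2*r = (r + 1)*(r^2 + 2*r) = (r + 1)*(r + 2)*(r)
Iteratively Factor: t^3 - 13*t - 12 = (t - 4)*(t^2 + 4*t + 3) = (t - 4)*(t + 1)*(t + 3)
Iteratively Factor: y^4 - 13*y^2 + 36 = (y - 2)*(y^3 + 2*y^2 - 9*y - 18) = (y - 3)*(y - 2)*(y^2 + 5*y + 6) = (y - 3)*(y - 2)*(y + 2)*(y + 3)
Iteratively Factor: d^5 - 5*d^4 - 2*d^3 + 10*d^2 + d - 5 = (d + 1)*(d^4 - 6*d^3 + 4*d^2 + 6*d - 5) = (d + 1)^2*(d^3 - 7*d^2 + 11*d - 5) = (d - 1)*(d + 1)^2*(d^2 - 6*d + 5) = (d - 1)^2*(d + 1)^2*(d - 5)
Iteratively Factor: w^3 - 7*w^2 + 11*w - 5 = (w - 1)*(w^2 - 6*w + 5) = (w - 1)^2*(w - 5)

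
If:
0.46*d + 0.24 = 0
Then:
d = -0.52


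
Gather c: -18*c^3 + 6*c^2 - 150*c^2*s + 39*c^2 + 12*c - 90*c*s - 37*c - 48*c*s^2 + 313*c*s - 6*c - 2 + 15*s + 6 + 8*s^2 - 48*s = -18*c^3 + c^2*(45 - 150*s) + c*(-48*s^2 + 223*s - 31) + 8*s^2 - 33*s + 4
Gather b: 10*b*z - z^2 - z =10*b*z - z^2 - z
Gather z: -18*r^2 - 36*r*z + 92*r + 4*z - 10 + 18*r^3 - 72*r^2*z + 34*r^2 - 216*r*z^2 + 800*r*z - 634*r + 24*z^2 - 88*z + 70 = 18*r^3 + 16*r^2 - 542*r + z^2*(24 - 216*r) + z*(-72*r^2 + 764*r - 84) + 60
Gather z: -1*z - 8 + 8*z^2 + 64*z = 8*z^2 + 63*z - 8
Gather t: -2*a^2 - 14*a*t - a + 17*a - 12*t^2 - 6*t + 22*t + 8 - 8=-2*a^2 + 16*a - 12*t^2 + t*(16 - 14*a)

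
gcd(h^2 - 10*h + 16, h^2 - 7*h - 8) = h - 8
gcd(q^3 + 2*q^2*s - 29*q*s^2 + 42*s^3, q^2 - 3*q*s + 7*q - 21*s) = q - 3*s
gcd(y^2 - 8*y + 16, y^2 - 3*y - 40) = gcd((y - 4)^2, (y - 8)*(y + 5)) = 1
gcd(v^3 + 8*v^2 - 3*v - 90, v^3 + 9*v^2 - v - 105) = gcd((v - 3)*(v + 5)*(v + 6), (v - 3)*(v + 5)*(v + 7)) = v^2 + 2*v - 15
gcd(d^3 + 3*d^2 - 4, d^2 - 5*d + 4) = d - 1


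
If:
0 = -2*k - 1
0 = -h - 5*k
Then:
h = 5/2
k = -1/2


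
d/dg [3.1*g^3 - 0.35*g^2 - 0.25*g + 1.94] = 9.3*g^2 - 0.7*g - 0.25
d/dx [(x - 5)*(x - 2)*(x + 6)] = 3*x^2 - 2*x - 32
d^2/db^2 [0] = 0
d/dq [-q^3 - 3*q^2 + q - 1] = -3*q^2 - 6*q + 1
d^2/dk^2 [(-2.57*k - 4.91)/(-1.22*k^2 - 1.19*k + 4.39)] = ((2.44*k + 1.19)*(2.57*k + 4.91)*(4.88*k + 2.38) - (18.8124*k + 18.097)*(1.22*k^2 + 1.19*k - 4.39))/(1.22*k^2 + 1.19*k - 4.39)^3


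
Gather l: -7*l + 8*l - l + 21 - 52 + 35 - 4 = 0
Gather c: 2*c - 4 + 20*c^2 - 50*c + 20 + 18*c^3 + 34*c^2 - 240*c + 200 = 18*c^3 + 54*c^2 - 288*c + 216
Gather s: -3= -3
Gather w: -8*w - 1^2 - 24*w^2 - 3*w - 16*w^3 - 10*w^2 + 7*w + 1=-16*w^3 - 34*w^2 - 4*w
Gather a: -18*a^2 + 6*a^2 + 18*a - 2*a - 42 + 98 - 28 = -12*a^2 + 16*a + 28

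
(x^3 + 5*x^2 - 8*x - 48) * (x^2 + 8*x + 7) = x^5 + 13*x^4 + 39*x^3 - 77*x^2 - 440*x - 336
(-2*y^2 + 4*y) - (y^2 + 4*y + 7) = -3*y^2 - 7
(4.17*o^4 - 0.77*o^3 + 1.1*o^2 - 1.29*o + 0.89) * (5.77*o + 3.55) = 24.0609*o^5 + 10.3606*o^4 + 3.6135*o^3 - 3.5383*o^2 + 0.555800000000001*o + 3.1595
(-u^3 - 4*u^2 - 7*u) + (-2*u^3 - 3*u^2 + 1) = -3*u^3 - 7*u^2 - 7*u + 1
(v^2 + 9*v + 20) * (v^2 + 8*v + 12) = v^4 + 17*v^3 + 104*v^2 + 268*v + 240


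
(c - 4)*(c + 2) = c^2 - 2*c - 8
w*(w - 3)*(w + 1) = w^3 - 2*w^2 - 3*w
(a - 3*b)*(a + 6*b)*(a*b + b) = a^3*b + 3*a^2*b^2 + a^2*b - 18*a*b^3 + 3*a*b^2 - 18*b^3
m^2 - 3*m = m*(m - 3)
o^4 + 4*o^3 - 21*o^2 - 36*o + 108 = (o - 3)*(o - 2)*(o + 3)*(o + 6)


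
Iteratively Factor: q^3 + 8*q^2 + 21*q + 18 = (q + 2)*(q^2 + 6*q + 9) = (q + 2)*(q + 3)*(q + 3)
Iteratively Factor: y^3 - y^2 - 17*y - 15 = (y + 1)*(y^2 - 2*y - 15) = (y - 5)*(y + 1)*(y + 3)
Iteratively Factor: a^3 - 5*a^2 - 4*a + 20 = (a - 5)*(a^2 - 4) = (a - 5)*(a + 2)*(a - 2)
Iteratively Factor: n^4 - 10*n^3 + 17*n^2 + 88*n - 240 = (n - 4)*(n^3 - 6*n^2 - 7*n + 60) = (n - 4)^2*(n^2 - 2*n - 15) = (n - 5)*(n - 4)^2*(n + 3)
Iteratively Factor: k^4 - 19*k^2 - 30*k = (k + 3)*(k^3 - 3*k^2 - 10*k) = (k + 2)*(k + 3)*(k^2 - 5*k) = (k - 5)*(k + 2)*(k + 3)*(k)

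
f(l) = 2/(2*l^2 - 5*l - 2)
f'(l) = 2*(5 - 4*l)/(2*l^2 - 5*l - 2)^2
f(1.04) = -0.40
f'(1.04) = 0.07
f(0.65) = -0.45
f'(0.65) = 0.25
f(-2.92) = 0.07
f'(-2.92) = 0.04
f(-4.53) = 0.03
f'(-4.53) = 0.01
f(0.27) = -0.62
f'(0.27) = 0.76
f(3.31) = 0.59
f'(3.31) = -1.46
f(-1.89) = 0.14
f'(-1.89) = 0.12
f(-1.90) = 0.14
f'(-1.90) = 0.12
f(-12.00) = 0.01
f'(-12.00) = 0.00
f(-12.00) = 0.01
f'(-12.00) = 0.00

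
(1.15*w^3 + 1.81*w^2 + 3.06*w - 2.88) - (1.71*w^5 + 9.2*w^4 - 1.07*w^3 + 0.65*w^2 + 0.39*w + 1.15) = -1.71*w^5 - 9.2*w^4 + 2.22*w^3 + 1.16*w^2 + 2.67*w - 4.03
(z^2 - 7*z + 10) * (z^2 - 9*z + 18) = z^4 - 16*z^3 + 91*z^2 - 216*z + 180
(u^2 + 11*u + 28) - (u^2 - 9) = 11*u + 37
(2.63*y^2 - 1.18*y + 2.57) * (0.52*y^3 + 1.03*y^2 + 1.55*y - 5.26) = 1.3676*y^5 + 2.0953*y^4 + 4.1975*y^3 - 13.0157*y^2 + 10.1903*y - 13.5182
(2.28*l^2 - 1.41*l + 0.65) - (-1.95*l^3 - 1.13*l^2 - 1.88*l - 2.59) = 1.95*l^3 + 3.41*l^2 + 0.47*l + 3.24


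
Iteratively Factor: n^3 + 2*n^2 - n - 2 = (n + 2)*(n^2 - 1) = (n + 1)*(n + 2)*(n - 1)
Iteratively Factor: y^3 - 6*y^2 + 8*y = (y)*(y^2 - 6*y + 8) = y*(y - 2)*(y - 4)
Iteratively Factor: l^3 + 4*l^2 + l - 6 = (l + 2)*(l^2 + 2*l - 3) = (l - 1)*(l + 2)*(l + 3)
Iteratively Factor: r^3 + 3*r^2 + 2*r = (r + 2)*(r^2 + r) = r*(r + 2)*(r + 1)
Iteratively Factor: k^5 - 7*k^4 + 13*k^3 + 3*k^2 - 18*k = (k - 2)*(k^4 - 5*k^3 + 3*k^2 + 9*k) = k*(k - 2)*(k^3 - 5*k^2 + 3*k + 9) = k*(k - 3)*(k - 2)*(k^2 - 2*k - 3) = k*(k - 3)^2*(k - 2)*(k + 1)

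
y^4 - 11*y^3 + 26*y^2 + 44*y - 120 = (y - 6)*(y - 5)*(y - 2)*(y + 2)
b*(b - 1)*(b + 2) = b^3 + b^2 - 2*b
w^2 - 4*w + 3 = (w - 3)*(w - 1)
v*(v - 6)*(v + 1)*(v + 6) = v^4 + v^3 - 36*v^2 - 36*v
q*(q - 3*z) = q^2 - 3*q*z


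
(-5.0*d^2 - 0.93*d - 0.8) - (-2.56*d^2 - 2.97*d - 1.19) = -2.44*d^2 + 2.04*d + 0.39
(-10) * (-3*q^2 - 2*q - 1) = 30*q^2 + 20*q + 10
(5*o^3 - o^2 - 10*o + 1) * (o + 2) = 5*o^4 + 9*o^3 - 12*o^2 - 19*o + 2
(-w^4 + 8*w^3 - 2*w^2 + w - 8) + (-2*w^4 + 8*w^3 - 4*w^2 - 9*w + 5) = -3*w^4 + 16*w^3 - 6*w^2 - 8*w - 3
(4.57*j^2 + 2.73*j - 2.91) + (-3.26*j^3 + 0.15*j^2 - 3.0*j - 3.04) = -3.26*j^3 + 4.72*j^2 - 0.27*j - 5.95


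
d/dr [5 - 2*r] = -2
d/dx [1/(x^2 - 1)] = -2*x/(x^2 - 1)^2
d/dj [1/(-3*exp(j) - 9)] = exp(j)/(3*(exp(j) + 3)^2)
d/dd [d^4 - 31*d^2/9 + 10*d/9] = 4*d^3 - 62*d/9 + 10/9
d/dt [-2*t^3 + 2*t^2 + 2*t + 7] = -6*t^2 + 4*t + 2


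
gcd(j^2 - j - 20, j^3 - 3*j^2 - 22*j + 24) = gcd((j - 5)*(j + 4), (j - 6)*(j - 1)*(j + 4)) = j + 4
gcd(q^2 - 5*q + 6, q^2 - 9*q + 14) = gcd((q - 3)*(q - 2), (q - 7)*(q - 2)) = q - 2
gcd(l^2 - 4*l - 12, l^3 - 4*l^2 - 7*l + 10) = l + 2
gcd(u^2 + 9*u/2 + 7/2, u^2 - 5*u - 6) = u + 1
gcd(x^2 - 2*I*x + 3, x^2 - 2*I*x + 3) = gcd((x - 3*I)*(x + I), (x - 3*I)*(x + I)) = x^2 - 2*I*x + 3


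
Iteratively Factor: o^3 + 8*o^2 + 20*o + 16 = (o + 4)*(o^2 + 4*o + 4) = (o + 2)*(o + 4)*(o + 2)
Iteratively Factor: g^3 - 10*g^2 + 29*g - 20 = (g - 4)*(g^2 - 6*g + 5) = (g - 5)*(g - 4)*(g - 1)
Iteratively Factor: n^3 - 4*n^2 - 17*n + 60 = (n - 3)*(n^2 - n - 20) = (n - 3)*(n + 4)*(n - 5)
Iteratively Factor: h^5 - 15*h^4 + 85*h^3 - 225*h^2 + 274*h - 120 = (h - 2)*(h^4 - 13*h^3 + 59*h^2 - 107*h + 60) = (h - 5)*(h - 2)*(h^3 - 8*h^2 + 19*h - 12) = (h - 5)*(h - 3)*(h - 2)*(h^2 - 5*h + 4) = (h - 5)*(h - 4)*(h - 3)*(h - 2)*(h - 1)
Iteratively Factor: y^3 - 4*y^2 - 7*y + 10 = (y + 2)*(y^2 - 6*y + 5) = (y - 5)*(y + 2)*(y - 1)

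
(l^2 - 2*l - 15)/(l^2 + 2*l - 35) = (l + 3)/(l + 7)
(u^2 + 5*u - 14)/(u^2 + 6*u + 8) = (u^2 + 5*u - 14)/(u^2 + 6*u + 8)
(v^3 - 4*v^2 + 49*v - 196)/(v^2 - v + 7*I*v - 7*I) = (v^2 - v*(4 + 7*I) + 28*I)/(v - 1)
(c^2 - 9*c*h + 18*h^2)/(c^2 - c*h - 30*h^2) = (c - 3*h)/(c + 5*h)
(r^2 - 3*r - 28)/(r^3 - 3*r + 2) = (r^2 - 3*r - 28)/(r^3 - 3*r + 2)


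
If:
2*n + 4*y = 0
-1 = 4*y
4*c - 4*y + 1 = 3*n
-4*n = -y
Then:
No Solution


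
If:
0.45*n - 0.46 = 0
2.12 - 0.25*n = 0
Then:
No Solution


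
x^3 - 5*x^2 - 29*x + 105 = (x - 7)*(x - 3)*(x + 5)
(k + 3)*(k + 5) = k^2 + 8*k + 15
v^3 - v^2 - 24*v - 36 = (v - 6)*(v + 2)*(v + 3)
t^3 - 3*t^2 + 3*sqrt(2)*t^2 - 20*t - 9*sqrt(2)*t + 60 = (t - 3)*(t - 2*sqrt(2))*(t + 5*sqrt(2))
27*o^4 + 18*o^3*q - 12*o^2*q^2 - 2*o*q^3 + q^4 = (-3*o + q)^2*(o + q)*(3*o + q)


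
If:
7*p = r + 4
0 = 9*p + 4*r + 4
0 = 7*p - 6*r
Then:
No Solution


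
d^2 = d^2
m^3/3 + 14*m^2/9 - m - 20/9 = (m/3 + 1/3)*(m - 4/3)*(m + 5)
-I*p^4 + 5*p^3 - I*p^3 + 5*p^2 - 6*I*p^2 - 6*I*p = p*(p - I)*(p + 6*I)*(-I*p - I)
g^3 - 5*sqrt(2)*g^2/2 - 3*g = g*(g - 3*sqrt(2))*(g + sqrt(2)/2)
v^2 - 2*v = v*(v - 2)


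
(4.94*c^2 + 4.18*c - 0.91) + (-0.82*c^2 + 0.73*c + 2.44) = 4.12*c^2 + 4.91*c + 1.53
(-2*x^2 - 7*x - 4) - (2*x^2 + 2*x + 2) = -4*x^2 - 9*x - 6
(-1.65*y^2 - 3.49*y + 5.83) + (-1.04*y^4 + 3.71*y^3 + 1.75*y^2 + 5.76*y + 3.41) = -1.04*y^4 + 3.71*y^3 + 0.1*y^2 + 2.27*y + 9.24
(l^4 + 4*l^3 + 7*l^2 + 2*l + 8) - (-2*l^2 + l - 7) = l^4 + 4*l^3 + 9*l^2 + l + 15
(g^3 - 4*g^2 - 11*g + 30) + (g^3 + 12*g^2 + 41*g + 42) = 2*g^3 + 8*g^2 + 30*g + 72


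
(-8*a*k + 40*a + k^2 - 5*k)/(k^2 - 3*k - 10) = (-8*a + k)/(k + 2)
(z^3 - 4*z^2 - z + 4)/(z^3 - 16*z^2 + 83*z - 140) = (z^2 - 1)/(z^2 - 12*z + 35)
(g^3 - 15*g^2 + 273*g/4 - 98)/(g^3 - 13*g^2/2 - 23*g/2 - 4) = (4*g^2 - 28*g + 49)/(2*(2*g^2 + 3*g + 1))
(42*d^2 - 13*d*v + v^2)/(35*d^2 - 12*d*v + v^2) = (-6*d + v)/(-5*d + v)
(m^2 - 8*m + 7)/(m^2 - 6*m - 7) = (m - 1)/(m + 1)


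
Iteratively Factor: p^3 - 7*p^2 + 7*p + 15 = (p - 3)*(p^2 - 4*p - 5) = (p - 3)*(p + 1)*(p - 5)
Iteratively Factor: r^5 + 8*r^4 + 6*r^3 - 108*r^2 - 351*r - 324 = (r - 4)*(r^4 + 12*r^3 + 54*r^2 + 108*r + 81) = (r - 4)*(r + 3)*(r^3 + 9*r^2 + 27*r + 27) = (r - 4)*(r + 3)^2*(r^2 + 6*r + 9) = (r - 4)*(r + 3)^3*(r + 3)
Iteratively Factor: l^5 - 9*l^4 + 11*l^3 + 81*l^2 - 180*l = (l - 4)*(l^4 - 5*l^3 - 9*l^2 + 45*l) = l*(l - 4)*(l^3 - 5*l^2 - 9*l + 45) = l*(l - 4)*(l - 3)*(l^2 - 2*l - 15) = l*(l - 5)*(l - 4)*(l - 3)*(l + 3)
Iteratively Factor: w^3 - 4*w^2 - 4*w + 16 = (w - 2)*(w^2 - 2*w - 8) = (w - 4)*(w - 2)*(w + 2)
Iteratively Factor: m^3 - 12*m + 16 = (m + 4)*(m^2 - 4*m + 4) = (m - 2)*(m + 4)*(m - 2)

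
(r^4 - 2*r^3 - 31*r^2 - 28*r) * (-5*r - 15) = -5*r^5 - 5*r^4 + 185*r^3 + 605*r^2 + 420*r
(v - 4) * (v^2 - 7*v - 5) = v^3 - 11*v^2 + 23*v + 20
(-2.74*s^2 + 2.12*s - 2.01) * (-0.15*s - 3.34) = 0.411*s^3 + 8.8336*s^2 - 6.7793*s + 6.7134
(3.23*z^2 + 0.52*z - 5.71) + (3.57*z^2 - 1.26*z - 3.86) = 6.8*z^2 - 0.74*z - 9.57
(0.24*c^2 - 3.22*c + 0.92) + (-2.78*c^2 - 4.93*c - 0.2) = -2.54*c^2 - 8.15*c + 0.72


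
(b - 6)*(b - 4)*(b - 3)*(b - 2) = b^4 - 15*b^3 + 80*b^2 - 180*b + 144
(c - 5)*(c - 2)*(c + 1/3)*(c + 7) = c^4 + c^3/3 - 39*c^2 + 57*c + 70/3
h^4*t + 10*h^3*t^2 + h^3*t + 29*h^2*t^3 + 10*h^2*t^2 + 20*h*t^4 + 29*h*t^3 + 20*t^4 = (h + t)*(h + 4*t)*(h + 5*t)*(h*t + t)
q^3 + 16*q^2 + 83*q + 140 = (q + 4)*(q + 5)*(q + 7)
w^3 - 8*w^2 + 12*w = w*(w - 6)*(w - 2)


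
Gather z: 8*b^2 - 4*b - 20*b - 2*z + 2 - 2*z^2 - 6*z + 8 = 8*b^2 - 24*b - 2*z^2 - 8*z + 10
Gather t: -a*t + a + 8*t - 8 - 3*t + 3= a + t*(5 - a) - 5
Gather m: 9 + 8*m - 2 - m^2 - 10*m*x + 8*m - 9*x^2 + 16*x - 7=-m^2 + m*(16 - 10*x) - 9*x^2 + 16*x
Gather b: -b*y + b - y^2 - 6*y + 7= b*(1 - y) - y^2 - 6*y + 7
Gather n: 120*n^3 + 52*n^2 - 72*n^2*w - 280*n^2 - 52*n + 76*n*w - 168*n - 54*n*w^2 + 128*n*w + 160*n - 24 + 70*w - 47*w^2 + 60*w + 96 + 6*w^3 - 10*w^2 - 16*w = 120*n^3 + n^2*(-72*w - 228) + n*(-54*w^2 + 204*w - 60) + 6*w^3 - 57*w^2 + 114*w + 72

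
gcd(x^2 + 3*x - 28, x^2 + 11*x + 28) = x + 7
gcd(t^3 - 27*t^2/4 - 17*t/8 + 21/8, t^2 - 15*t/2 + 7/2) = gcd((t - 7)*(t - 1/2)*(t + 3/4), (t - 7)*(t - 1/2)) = t^2 - 15*t/2 + 7/2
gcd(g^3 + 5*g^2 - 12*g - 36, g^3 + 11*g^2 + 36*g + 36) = g^2 + 8*g + 12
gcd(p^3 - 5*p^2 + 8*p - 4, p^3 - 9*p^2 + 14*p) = p - 2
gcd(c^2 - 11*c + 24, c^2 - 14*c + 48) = c - 8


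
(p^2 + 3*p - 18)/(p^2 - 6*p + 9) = (p + 6)/(p - 3)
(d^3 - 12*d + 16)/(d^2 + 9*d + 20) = (d^2 - 4*d + 4)/(d + 5)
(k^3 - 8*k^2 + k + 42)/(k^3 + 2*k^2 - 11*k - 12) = (k^2 - 5*k - 14)/(k^2 + 5*k + 4)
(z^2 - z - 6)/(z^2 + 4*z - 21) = (z + 2)/(z + 7)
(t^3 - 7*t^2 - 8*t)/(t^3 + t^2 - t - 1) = t*(t - 8)/(t^2 - 1)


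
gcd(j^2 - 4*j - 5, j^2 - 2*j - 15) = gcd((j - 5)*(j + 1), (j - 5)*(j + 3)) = j - 5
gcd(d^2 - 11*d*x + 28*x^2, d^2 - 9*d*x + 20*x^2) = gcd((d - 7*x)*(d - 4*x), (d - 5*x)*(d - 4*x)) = -d + 4*x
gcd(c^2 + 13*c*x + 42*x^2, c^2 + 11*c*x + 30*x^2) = c + 6*x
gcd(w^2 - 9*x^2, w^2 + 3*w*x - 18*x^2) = -w + 3*x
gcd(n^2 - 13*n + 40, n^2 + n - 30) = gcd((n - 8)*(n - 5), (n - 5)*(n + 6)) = n - 5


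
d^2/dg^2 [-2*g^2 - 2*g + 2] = -4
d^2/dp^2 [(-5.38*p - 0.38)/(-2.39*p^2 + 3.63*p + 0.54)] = ((37.2424 - 77.1492*p)*(-2.39*p^2 + 3.63*p + 0.54) - (4.78*p - 3.63)*(5.38*p + 0.38)*(9.56*p - 7.26))/(-2.39*p^2 + 3.63*p + 0.54)^3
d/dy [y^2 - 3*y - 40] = 2*y - 3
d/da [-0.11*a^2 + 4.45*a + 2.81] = 4.45 - 0.22*a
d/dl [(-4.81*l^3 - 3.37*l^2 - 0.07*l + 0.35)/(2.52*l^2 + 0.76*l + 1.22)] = (-12.1212*l^4 - 7.3112*l^3 - 19.9894*l^2 - 9.9868*l - 0.3514)/(6.3504*l^4 + 3.8304*l^3 + 6.7264*l^2 + 1.8544*l + 1.4884)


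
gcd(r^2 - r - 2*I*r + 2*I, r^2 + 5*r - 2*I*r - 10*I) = r - 2*I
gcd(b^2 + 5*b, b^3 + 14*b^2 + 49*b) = b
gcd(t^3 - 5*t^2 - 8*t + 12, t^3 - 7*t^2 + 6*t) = t^2 - 7*t + 6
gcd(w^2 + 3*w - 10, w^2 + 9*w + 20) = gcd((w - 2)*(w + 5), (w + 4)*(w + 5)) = w + 5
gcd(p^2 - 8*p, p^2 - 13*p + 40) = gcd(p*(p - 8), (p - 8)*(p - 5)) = p - 8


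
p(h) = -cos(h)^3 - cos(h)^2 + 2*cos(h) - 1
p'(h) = 3*sin(h)*cos(h)^2 + 2*sin(h)*cos(h) - 2*sin(h)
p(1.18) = -0.44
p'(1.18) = -0.74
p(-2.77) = -2.92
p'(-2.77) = 0.46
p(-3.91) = -2.58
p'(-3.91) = -1.31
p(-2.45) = -2.68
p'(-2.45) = 1.12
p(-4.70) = -1.02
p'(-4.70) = -2.02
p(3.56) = -2.90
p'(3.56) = 0.54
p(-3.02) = -2.99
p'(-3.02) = 0.12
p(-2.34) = -2.54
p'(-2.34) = 1.39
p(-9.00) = -2.90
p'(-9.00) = 0.55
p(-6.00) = -0.89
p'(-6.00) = 0.75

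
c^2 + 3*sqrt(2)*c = c*(c + 3*sqrt(2))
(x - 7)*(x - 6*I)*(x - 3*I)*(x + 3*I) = x^4 - 7*x^3 - 6*I*x^3 + 9*x^2 + 42*I*x^2 - 63*x - 54*I*x + 378*I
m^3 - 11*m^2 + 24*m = m*(m - 8)*(m - 3)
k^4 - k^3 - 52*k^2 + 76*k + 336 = (k - 6)*(k - 4)*(k + 2)*(k + 7)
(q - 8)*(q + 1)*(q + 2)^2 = q^4 - 3*q^3 - 32*q^2 - 60*q - 32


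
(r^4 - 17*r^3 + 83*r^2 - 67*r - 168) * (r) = r^5 - 17*r^4 + 83*r^3 - 67*r^2 - 168*r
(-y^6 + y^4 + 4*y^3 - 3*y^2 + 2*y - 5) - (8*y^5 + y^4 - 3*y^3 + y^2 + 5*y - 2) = -y^6 - 8*y^5 + 7*y^3 - 4*y^2 - 3*y - 3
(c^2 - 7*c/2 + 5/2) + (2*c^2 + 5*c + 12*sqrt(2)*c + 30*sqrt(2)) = 3*c^2 + 3*c/2 + 12*sqrt(2)*c + 5/2 + 30*sqrt(2)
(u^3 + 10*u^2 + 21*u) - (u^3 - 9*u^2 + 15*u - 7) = 19*u^2 + 6*u + 7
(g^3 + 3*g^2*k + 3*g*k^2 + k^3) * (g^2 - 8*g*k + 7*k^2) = g^5 - 5*g^4*k - 14*g^3*k^2 - 2*g^2*k^3 + 13*g*k^4 + 7*k^5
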